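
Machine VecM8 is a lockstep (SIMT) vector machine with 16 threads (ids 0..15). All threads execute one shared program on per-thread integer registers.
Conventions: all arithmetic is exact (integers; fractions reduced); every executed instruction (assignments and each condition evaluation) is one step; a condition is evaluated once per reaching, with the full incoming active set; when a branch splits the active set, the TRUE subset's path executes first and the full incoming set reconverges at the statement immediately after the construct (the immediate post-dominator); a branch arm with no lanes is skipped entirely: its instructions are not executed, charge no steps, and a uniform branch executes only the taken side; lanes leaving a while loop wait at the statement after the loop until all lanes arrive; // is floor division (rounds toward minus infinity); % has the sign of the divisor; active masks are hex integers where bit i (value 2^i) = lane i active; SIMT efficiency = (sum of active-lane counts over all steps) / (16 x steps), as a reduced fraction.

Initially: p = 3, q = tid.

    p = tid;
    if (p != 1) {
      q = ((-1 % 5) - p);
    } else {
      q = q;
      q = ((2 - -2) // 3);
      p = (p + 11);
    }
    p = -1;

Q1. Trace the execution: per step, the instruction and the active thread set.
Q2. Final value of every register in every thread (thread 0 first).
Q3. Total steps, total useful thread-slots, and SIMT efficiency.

step 0: p <- tid                     0xffff
step 1: eval (p != 1)                0xffff
step 2: q <- ((-1 % 5) - p)          0xfffd
step 3: q <- q                       0x0002
step 4: q <- ((2 - -2) // 3)         0x0002
step 5: p <- (p + 11)                0x0002
step 6: p <- -1                      0xffff

Answer: 7 steps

p: -1,-1,-1,-1,-1,-1,-1,-1,-1,-1,-1,-1,-1,-1,-1,-1
q: 4,1,2,1,0,-1,-2,-3,-4,-5,-6,-7,-8,-9,-10,-11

steps = 7; useful = 66; efficiency = 66/112 = 33/56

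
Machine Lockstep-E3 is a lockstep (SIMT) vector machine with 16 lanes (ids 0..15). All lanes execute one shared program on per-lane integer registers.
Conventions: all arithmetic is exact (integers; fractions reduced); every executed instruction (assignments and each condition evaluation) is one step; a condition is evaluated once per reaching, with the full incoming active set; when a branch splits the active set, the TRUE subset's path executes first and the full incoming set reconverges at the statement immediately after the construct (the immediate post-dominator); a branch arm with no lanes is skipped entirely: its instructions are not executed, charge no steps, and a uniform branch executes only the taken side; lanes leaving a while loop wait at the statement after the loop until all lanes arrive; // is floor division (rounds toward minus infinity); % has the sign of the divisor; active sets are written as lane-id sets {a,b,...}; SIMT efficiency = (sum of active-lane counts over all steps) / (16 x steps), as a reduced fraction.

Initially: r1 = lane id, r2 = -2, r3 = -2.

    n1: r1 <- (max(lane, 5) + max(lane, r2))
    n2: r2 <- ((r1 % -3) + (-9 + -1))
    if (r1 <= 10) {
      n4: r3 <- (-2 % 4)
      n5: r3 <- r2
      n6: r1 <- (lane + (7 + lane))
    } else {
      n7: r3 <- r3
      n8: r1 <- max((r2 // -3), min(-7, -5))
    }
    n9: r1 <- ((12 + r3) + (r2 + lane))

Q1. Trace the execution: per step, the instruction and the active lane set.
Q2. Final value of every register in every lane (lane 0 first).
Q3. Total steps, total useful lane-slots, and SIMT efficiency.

step 0: r1 <- (max(lane, 5) + max(lane, r2)) {0,1,2,3,4,5,6,7,8,9,10,11,12,13,14,15}
step 1: r2 <- ((r1 % -3) + (-9 + -1)) {0,1,2,3,4,5,6,7,8,9,10,11,12,13,14,15}
step 2: eval (r1 <= 10)              {0,1,2,3,4,5,6,7,8,9,10,11,12,13,14,15}
step 3: r3 <- (-2 % 4)               {0,1,2,3,4,5}
step 4: r3 <- r2                     {0,1,2,3,4,5}
step 5: r1 <- (lane + (7 + lane))    {0,1,2,3,4,5}
step 6: r3 <- r3                     {6,7,8,9,10,11,12,13,14,15}
step 7: r1 <- max((r2 // -3), min(-7, -5)) {6,7,8,9,10,11,12,13,14,15}
step 8: r1 <- ((12 + r3) + (r2 + lane)) {0,1,2,3,4,5,6,7,8,9,10,11,12,13,14,15}

Answer: 9 steps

r1: -10,-7,-10,-7,-4,-7,6,6,6,9,9,9,12,12,12,15
r2: -11,-10,-12,-11,-10,-12,-10,-11,-12,-10,-11,-12,-10,-11,-12,-10
r3: -11,-10,-12,-11,-10,-12,-2,-2,-2,-2,-2,-2,-2,-2,-2,-2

steps = 9; useful = 102; efficiency = 102/144 = 17/24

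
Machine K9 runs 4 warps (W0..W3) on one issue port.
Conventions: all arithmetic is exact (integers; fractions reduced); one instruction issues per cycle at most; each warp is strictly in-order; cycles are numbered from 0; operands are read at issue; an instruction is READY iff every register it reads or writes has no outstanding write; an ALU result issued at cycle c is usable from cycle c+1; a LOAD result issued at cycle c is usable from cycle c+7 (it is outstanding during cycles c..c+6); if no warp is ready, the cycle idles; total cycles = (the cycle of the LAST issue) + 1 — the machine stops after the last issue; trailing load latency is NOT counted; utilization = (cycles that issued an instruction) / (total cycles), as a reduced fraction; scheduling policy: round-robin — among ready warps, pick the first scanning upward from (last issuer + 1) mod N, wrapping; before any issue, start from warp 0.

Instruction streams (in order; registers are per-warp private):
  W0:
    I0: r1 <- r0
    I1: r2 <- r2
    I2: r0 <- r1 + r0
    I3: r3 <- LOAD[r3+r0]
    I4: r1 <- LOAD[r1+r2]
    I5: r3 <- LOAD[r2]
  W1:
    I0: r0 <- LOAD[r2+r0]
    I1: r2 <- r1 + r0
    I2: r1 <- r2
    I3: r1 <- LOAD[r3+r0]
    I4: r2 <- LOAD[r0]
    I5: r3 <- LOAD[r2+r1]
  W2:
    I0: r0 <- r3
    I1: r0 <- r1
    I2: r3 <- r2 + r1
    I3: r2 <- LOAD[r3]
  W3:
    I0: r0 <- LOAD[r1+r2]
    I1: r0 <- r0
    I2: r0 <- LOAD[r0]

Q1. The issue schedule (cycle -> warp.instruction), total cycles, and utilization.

cycle 0: W0.I0
cycle 1: W1.I0
cycle 2: W2.I0
cycle 3: W3.I0
cycle 4: W0.I1
cycle 5: W2.I1
cycle 6: W0.I2
cycle 7: W2.I2
cycle 8: W0.I3
cycle 9: W1.I1
cycle 10: W2.I3
cycle 11: W3.I1
cycle 12: W0.I4
cycle 13: W1.I2
cycle 14: W3.I2
cycle 15: W0.I5
cycle 16: W1.I3
cycle 17: W1.I4
cycle 18: idle
cycle 19: idle
cycle 20: idle
cycle 21: idle
cycle 22: idle
cycle 23: idle
cycle 24: W1.I5

Answer: 25 cycles, utilization 19/25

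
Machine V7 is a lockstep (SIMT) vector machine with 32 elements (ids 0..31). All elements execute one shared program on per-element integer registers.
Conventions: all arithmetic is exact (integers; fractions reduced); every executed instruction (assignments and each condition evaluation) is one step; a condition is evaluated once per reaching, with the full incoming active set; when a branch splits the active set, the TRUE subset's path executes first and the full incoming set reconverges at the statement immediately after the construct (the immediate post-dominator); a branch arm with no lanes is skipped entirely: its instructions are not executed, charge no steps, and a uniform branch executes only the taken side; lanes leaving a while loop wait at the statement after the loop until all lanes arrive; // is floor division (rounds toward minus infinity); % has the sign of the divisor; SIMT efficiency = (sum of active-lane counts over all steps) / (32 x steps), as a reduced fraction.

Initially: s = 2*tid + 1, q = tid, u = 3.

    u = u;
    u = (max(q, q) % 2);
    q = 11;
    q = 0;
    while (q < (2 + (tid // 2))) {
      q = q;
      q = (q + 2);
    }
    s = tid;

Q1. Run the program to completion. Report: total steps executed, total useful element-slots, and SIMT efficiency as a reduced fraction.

Answer: 33 steps, 672 useful, 7/11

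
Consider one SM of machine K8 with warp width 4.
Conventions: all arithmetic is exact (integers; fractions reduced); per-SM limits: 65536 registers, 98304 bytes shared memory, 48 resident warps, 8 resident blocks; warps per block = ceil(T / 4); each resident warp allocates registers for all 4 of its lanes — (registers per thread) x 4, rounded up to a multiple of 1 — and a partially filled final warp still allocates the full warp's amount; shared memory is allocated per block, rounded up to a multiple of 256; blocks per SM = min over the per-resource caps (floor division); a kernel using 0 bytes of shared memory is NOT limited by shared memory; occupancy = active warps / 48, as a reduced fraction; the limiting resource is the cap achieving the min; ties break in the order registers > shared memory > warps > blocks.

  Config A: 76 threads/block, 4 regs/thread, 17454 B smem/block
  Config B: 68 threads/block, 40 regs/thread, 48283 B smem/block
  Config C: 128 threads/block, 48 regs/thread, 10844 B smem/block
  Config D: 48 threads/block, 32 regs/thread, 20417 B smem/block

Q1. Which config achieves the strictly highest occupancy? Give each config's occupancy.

occupancies: A 19/24, B 17/24, C 2/3, D 1

Answer: D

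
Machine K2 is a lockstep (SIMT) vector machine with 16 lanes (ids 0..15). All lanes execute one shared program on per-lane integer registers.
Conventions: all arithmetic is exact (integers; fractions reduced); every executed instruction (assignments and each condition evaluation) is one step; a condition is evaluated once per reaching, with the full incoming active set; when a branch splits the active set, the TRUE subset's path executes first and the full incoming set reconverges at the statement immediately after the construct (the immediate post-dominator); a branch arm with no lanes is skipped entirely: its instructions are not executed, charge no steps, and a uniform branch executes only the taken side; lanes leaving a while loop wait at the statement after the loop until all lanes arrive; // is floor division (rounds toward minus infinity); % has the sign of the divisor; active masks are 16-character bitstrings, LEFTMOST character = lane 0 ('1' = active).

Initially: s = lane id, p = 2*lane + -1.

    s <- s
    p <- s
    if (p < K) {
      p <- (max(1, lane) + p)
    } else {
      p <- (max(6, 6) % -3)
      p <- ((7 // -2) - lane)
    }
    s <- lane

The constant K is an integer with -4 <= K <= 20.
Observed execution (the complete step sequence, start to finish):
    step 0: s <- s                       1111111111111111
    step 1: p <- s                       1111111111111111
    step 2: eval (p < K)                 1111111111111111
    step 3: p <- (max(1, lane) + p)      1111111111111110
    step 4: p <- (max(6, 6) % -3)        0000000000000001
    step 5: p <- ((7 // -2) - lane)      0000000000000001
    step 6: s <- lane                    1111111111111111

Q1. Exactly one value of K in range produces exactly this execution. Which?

Answer: K = 15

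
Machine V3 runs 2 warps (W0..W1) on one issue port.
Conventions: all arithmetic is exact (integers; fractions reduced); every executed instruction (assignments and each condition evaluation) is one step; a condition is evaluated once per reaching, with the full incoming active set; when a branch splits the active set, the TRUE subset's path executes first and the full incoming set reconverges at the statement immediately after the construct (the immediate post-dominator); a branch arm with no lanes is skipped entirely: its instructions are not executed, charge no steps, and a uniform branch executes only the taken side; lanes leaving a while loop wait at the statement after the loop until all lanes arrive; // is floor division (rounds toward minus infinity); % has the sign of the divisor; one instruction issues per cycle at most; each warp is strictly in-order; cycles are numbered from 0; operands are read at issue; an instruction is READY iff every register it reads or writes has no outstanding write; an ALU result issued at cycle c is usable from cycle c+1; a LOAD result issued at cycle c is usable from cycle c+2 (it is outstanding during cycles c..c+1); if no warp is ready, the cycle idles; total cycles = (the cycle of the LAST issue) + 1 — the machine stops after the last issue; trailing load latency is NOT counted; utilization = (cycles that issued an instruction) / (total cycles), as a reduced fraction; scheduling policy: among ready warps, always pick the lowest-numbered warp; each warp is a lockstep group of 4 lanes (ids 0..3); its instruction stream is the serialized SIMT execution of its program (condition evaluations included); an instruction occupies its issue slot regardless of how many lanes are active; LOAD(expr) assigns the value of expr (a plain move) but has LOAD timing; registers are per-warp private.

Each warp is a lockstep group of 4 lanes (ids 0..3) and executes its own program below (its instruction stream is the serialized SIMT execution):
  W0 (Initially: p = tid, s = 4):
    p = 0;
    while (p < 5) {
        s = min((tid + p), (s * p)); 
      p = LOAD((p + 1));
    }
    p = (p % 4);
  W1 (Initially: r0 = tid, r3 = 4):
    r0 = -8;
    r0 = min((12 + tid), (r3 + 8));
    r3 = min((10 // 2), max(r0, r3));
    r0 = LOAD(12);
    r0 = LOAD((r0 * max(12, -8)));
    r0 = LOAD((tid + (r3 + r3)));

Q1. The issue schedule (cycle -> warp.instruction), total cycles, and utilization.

cycle 0: W0.I0
cycle 1: W0.I1
cycle 2: W0.I2
cycle 3: W0.I3
cycle 4: W1.I0
cycle 5: W0.I4
cycle 6: W0.I5
cycle 7: W0.I6
cycle 8: W1.I1
cycle 9: W0.I7
cycle 10: W0.I8
cycle 11: W0.I9
cycle 12: W1.I2
cycle 13: W0.I10
cycle 14: W0.I11
cycle 15: W0.I12
cycle 16: W1.I3
cycle 17: W0.I13
cycle 18: W0.I14
cycle 19: W0.I15
cycle 20: W1.I4
cycle 21: W0.I16
cycle 22: W0.I17
cycle 23: W1.I5

Answer: 24 cycles, utilization 1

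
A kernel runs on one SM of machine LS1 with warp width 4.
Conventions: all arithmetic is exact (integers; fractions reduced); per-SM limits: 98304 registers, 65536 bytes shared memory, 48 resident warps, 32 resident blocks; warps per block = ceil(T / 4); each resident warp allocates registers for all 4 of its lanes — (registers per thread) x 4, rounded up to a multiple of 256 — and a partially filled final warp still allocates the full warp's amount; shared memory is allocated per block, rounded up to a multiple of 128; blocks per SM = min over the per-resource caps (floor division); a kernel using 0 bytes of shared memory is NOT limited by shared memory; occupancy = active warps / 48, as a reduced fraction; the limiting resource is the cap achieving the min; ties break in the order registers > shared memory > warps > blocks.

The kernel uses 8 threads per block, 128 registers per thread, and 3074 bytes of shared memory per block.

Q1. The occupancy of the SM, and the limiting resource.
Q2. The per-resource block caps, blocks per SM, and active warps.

Answer: occupancy 5/6, limited by shared memory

registers: 96 blocks
shared memory: 20 blocks
warps: 24 blocks
blocks: 32 blocks

Answer: 20 blocks, 40 active warps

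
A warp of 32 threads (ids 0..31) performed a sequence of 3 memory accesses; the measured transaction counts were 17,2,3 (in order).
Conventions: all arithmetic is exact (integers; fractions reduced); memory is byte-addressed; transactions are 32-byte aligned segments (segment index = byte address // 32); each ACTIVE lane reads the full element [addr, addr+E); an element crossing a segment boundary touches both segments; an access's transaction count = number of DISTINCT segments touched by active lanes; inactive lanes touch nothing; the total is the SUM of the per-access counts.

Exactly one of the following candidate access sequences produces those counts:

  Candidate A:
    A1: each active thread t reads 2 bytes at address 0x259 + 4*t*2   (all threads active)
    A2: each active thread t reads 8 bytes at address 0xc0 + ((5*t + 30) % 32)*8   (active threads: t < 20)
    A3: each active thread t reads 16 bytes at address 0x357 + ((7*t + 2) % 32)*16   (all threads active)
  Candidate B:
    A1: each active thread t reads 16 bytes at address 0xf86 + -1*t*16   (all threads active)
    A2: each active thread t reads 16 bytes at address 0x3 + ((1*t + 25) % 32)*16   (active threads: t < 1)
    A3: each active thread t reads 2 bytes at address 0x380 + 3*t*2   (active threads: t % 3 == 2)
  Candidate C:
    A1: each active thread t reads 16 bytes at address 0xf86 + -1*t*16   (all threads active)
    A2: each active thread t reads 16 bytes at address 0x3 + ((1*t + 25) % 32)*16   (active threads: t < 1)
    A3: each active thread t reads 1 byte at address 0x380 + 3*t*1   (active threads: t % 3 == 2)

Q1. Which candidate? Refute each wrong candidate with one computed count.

A: A1 gives 9 transactions, not 17
B: A3 gives 6 transactions, not 3
C: all counts match (17,2,3)

Answer: C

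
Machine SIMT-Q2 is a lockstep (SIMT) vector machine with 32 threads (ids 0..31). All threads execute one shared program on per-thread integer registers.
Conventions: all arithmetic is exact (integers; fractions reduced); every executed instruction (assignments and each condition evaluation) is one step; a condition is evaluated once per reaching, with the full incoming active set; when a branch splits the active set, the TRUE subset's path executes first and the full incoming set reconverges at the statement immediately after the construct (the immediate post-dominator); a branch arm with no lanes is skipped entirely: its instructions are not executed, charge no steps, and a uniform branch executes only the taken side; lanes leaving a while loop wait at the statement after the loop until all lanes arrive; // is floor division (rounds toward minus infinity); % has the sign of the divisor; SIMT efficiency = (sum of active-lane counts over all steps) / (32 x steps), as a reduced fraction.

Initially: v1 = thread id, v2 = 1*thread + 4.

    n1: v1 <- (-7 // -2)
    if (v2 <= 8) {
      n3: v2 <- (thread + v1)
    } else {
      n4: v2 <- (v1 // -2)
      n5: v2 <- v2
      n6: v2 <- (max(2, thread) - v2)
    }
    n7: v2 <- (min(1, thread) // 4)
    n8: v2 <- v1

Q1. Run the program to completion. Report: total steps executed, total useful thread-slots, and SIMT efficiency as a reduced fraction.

Answer: 8 steps, 214 useful, 107/128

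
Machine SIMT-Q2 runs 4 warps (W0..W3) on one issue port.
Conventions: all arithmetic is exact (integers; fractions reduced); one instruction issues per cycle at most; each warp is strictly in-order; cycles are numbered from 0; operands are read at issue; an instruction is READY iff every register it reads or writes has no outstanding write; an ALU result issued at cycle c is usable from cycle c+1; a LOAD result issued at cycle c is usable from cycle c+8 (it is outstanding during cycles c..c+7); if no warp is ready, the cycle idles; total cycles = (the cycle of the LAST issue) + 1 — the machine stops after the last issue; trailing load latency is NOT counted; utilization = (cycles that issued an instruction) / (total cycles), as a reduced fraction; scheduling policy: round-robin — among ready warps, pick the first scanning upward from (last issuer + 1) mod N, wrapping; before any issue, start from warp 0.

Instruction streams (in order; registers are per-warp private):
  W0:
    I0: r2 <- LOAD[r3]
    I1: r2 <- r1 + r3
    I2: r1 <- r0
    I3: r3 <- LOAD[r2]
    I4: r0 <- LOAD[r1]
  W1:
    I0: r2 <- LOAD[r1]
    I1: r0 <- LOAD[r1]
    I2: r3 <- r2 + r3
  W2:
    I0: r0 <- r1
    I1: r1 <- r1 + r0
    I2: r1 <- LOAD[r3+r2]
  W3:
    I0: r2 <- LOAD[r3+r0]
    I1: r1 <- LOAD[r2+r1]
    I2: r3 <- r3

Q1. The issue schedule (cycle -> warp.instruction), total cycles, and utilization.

cycle 0: W0.I0
cycle 1: W1.I0
cycle 2: W2.I0
cycle 3: W3.I0
cycle 4: W1.I1
cycle 5: W2.I1
cycle 6: W2.I2
cycle 7: idle
cycle 8: W0.I1
cycle 9: W1.I2
cycle 10: W0.I2
cycle 11: W3.I1
cycle 12: W0.I3
cycle 13: W3.I2
cycle 14: W0.I4

Answer: 15 cycles, utilization 14/15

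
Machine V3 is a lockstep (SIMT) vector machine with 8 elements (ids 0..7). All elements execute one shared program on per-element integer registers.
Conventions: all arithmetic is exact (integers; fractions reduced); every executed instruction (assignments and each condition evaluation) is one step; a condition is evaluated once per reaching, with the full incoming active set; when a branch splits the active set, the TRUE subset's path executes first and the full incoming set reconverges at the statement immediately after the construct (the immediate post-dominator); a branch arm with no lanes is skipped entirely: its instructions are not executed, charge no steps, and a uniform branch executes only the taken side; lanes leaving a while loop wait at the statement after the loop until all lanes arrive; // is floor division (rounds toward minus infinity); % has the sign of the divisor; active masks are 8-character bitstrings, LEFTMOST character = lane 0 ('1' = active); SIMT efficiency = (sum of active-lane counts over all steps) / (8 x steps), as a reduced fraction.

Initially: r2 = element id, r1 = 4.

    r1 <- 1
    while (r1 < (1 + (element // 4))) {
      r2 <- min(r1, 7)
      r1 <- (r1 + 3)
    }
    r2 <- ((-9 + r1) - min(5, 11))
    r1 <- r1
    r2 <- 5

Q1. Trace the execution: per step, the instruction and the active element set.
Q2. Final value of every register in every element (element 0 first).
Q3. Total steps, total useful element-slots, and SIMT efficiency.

step 0: r1 <- 1                      11111111
step 1: eval (r1 < (1 + (element // 4))) 11111111
step 2: r2 <- min(r1, 7)             00001111
step 3: r1 <- (r1 + 3)               00001111
step 4: eval (r1 < (1 + (element // 4))) 00001111
step 5: r2 <- ((-9 + r1) - min(5, 11)) 11111111
step 6: r1 <- r1                     11111111
step 7: r2 <- 5                      11111111

Answer: 8 steps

r2: 5,5,5,5,5,5,5,5
r1: 1,1,1,1,4,4,4,4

steps = 8; useful = 52; efficiency = 52/64 = 13/16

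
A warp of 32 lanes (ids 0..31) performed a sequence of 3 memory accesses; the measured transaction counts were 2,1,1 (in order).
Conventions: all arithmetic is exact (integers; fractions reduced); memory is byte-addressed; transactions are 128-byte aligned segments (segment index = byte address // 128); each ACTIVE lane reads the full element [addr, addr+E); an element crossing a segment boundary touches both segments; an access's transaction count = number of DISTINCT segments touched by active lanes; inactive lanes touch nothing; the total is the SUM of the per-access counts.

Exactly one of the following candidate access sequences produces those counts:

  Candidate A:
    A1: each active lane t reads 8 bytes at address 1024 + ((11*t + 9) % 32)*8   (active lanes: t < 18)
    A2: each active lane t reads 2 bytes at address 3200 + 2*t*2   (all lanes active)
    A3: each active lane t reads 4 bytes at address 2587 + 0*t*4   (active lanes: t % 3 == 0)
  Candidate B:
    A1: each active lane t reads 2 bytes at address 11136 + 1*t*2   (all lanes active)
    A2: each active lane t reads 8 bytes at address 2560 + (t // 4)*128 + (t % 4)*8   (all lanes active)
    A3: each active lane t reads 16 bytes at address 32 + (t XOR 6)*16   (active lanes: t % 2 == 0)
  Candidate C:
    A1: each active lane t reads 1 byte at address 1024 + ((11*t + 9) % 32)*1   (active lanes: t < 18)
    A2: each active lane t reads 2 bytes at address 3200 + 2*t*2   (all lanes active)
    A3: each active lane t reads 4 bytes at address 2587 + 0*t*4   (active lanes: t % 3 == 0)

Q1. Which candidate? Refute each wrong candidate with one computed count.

B: A1 gives 1 transaction, not 2
C: A1 gives 1 transaction, not 2
A: all counts match (2,1,1)

Answer: A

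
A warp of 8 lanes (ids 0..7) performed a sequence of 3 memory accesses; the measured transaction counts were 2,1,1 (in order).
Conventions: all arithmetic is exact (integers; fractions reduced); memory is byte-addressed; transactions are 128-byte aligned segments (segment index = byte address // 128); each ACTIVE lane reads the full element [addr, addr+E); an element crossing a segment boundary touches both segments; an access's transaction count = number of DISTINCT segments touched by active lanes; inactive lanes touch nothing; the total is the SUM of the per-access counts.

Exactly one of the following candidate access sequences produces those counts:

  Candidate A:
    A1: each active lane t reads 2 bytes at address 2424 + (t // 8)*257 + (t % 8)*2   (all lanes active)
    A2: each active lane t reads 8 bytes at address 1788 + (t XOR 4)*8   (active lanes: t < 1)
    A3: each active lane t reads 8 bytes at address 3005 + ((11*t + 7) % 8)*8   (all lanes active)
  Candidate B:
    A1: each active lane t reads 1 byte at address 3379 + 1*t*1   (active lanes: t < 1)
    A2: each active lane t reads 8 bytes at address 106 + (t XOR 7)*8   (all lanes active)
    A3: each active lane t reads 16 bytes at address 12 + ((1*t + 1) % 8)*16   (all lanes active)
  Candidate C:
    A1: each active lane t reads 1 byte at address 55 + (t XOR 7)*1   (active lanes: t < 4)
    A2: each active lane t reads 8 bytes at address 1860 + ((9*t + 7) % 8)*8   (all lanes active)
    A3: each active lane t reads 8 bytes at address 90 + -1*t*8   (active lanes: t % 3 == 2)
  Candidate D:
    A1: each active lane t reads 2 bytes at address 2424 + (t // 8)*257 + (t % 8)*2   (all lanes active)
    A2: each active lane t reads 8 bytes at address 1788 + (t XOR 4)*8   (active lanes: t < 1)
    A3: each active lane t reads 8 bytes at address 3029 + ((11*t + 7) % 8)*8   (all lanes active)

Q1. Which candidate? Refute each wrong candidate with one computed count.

B: A1 gives 1 transaction, not 2
C: A1 gives 1 transaction, not 2
D: A3 gives 2 transactions, not 1
A: all counts match (2,1,1)

Answer: A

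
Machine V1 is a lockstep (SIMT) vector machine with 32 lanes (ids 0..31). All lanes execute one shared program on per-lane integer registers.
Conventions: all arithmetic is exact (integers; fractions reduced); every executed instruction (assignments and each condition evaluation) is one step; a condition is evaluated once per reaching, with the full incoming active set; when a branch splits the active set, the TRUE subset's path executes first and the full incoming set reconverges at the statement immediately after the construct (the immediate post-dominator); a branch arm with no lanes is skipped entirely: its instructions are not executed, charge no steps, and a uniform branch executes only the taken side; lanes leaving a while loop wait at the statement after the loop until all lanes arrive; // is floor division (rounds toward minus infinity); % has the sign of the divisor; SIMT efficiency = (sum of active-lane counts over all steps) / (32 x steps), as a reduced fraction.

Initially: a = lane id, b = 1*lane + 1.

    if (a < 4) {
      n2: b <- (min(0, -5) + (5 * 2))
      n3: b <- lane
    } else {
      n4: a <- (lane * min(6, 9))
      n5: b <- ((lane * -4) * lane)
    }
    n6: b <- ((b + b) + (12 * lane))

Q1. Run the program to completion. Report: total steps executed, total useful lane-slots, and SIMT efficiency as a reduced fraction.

Answer: 6 steps, 128 useful, 2/3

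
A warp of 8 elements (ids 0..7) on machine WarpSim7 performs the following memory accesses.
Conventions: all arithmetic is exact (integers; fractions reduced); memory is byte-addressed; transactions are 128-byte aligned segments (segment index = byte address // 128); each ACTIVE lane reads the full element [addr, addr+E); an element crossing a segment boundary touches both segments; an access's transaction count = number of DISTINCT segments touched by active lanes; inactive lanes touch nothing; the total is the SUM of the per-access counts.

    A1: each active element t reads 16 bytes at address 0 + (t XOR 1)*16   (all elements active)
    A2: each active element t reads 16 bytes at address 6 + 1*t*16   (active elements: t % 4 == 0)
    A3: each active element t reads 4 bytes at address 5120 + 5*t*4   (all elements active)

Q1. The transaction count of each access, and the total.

A1: 1 transaction
A2: 1 transaction
A3: 2 transactions

Answer: 1,1,2; total 4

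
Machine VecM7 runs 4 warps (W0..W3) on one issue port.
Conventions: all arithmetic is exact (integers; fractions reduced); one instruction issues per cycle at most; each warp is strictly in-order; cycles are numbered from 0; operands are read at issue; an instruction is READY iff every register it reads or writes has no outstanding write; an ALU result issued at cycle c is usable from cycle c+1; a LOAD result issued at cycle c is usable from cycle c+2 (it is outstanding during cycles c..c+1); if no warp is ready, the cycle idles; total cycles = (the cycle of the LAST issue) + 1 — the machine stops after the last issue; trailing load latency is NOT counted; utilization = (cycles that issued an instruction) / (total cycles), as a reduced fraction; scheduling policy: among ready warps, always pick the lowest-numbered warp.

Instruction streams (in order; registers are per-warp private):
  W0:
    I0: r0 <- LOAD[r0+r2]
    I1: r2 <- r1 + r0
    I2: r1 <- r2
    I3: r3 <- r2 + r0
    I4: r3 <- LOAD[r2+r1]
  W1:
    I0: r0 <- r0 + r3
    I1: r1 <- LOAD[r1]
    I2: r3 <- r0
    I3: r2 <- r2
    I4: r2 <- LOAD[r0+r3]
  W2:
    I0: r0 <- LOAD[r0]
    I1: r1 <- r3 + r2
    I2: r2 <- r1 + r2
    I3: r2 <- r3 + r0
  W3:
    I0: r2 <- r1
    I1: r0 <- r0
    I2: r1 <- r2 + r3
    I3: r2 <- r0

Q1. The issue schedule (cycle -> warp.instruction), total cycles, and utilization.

cycle 0: W0.I0
cycle 1: W1.I0
cycle 2: W0.I1
cycle 3: W0.I2
cycle 4: W0.I3
cycle 5: W0.I4
cycle 6: W1.I1
cycle 7: W1.I2
cycle 8: W1.I3
cycle 9: W1.I4
cycle 10: W2.I0
cycle 11: W2.I1
cycle 12: W2.I2
cycle 13: W2.I3
cycle 14: W3.I0
cycle 15: W3.I1
cycle 16: W3.I2
cycle 17: W3.I3

Answer: 18 cycles, utilization 1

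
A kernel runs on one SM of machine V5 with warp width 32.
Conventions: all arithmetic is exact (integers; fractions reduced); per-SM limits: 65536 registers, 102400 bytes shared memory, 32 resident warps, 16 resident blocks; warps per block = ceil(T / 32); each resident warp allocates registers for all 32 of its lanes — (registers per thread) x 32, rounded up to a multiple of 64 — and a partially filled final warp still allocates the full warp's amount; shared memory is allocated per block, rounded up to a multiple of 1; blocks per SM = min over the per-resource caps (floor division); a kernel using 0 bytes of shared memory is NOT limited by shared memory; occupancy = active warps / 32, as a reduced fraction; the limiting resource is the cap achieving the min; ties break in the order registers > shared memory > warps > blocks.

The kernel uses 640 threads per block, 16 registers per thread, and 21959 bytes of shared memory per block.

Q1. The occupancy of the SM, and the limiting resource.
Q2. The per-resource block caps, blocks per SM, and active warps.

Answer: occupancy 5/8, limited by warps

registers: 6 blocks
shared memory: 4 blocks
warps: 1 block
blocks: 16 blocks

Answer: 1 block, 20 active warps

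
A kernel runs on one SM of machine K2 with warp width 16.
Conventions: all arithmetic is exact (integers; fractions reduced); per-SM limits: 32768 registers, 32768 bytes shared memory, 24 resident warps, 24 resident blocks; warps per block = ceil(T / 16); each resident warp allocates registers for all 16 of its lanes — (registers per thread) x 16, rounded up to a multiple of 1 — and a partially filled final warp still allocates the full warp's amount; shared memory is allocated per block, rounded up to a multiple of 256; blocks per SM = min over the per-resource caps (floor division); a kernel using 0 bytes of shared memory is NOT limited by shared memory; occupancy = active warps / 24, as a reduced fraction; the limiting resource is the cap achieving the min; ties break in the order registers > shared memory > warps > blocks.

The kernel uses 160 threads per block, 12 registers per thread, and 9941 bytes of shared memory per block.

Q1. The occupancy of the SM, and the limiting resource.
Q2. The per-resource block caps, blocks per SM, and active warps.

Answer: occupancy 5/6, limited by warps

registers: 17 blocks
shared memory: 3 blocks
warps: 2 blocks
blocks: 24 blocks

Answer: 2 blocks, 20 active warps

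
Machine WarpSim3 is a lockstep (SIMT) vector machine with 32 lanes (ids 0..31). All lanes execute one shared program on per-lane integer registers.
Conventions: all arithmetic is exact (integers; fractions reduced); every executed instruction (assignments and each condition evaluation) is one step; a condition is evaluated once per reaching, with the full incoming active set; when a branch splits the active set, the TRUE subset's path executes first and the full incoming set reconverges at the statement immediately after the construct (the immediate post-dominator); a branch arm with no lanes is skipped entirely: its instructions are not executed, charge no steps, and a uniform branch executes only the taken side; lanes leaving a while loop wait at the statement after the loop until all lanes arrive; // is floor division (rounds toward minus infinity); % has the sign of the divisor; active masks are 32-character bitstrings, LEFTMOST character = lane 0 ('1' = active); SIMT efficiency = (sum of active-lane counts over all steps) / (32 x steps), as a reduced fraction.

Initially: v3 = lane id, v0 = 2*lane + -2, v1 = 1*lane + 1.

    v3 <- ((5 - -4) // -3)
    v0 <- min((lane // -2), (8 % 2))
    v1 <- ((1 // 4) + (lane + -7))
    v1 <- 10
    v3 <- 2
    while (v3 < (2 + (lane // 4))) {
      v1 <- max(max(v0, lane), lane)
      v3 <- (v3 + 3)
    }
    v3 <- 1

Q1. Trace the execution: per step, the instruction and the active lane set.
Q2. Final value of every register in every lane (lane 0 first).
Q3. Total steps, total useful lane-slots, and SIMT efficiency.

step 0: v3 <- ((5 - -4) // -3)       11111111111111111111111111111111
step 1: v0 <- min((lane // -2), (8 % 2)) 11111111111111111111111111111111
step 2: v1 <- ((1 // 4) + (lane + -7)) 11111111111111111111111111111111
step 3: v1 <- 10                     11111111111111111111111111111111
step 4: v3 <- 2                      11111111111111111111111111111111
step 5: eval (v3 < (2 + (lane // 4))) 11111111111111111111111111111111
step 6: v1 <- max(max(v0, lane), lane) 00001111111111111111111111111111
step 7: v3 <- (v3 + 3)               00001111111111111111111111111111
step 8: eval (v3 < (2 + (lane // 4))) 00001111111111111111111111111111
step 9: v1 <- max(max(v0, lane), lane) 00000000000000001111111111111111
step 10: v3 <- (v3 + 3)               00000000000000001111111111111111
step 11: eval (v3 < (2 + (lane // 4))) 00000000000000001111111111111111
step 12: v1 <- max(max(v0, lane), lane) 00000000000000000000000000001111
step 13: v3 <- (v3 + 3)               00000000000000000000000000001111
step 14: eval (v3 < (2 + (lane // 4))) 00000000000000000000000000001111
step 15: v3 <- 1                      11111111111111111111111111111111

Answer: 16 steps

v3: 1,1,1,1,1,1,1,1,1,1,1,1,1,1,1,1,1,1,1,1,1,1,1,1,1,1,1,1,1,1,1,1
v0: 0,-1,-1,-2,-2,-3,-3,-4,-4,-5,-5,-6,-6,-7,-7,-8,-8,-9,-9,-10,-10,-11,-11,-12,-12,-13,-13,-14,-14,-15,-15,-16
v1: 10,10,10,10,4,5,6,7,8,9,10,11,12,13,14,15,16,17,18,19,20,21,22,23,24,25,26,27,28,29,30,31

steps = 16; useful = 368; efficiency = 368/512 = 23/32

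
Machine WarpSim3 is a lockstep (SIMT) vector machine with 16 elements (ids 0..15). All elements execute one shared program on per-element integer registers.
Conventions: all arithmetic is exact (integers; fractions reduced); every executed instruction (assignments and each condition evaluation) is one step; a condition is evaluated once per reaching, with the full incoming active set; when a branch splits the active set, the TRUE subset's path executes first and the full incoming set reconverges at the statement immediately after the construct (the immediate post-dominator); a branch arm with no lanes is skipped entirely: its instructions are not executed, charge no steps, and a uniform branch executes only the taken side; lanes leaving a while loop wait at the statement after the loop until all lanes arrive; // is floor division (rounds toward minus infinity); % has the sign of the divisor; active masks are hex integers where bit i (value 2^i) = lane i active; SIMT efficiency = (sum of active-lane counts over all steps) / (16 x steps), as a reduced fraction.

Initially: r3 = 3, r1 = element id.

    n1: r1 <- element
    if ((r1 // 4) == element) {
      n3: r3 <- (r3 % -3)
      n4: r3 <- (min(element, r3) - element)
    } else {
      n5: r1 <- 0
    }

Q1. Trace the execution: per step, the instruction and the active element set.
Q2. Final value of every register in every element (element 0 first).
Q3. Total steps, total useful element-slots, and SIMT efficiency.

step 0: r1 <- element                0xffff
step 1: eval ((r1 // 4) == element)  0xffff
step 2: r3 <- (r3 % -3)              0x0001
step 3: r3 <- (min(element, r3) - element) 0x0001
step 4: r1 <- 0                      0xfffe

Answer: 5 steps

r3: 0,3,3,3,3,3,3,3,3,3,3,3,3,3,3,3
r1: 0,0,0,0,0,0,0,0,0,0,0,0,0,0,0,0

steps = 5; useful = 49; efficiency = 49/80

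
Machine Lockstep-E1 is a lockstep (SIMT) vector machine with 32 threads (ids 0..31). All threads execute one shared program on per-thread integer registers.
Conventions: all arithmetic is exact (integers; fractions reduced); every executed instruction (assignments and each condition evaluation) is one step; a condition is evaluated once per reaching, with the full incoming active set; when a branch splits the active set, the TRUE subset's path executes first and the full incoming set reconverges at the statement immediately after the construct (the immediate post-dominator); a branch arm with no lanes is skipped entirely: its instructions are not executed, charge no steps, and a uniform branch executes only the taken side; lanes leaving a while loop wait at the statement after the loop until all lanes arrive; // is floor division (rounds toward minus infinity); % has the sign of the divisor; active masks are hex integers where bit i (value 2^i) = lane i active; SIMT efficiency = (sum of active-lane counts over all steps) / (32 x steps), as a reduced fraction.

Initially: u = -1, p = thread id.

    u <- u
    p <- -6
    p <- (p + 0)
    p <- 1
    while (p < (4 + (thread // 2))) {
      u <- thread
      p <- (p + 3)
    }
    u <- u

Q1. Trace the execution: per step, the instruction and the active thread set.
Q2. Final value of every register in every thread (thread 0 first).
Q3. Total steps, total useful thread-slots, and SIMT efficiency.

step 0: u <- u                       0xffffffff
step 1: p <- -6                      0xffffffff
step 2: p <- (p + 0)                 0xffffffff
step 3: p <- 1                       0xffffffff
step 4: eval (p < (4 + (thread // 2))) 0xffffffff
step 5: u <- thread                  0xffffffff
step 6: p <- (p + 3)                 0xffffffff
step 7: eval (p < (4 + (thread // 2))) 0xffffffff
step 8: u <- thread                  0xfffffffc
step 9: p <- (p + 3)                 0xfffffffc
step 10: eval (p < (4 + (thread // 2))) 0xfffffffc
step 11: u <- thread                  0xffffff00
step 12: p <- (p + 3)                 0xffffff00
step 13: eval (p < (4 + (thread // 2))) 0xffffff00
step 14: u <- thread                  0xffffc000
step 15: p <- (p + 3)                 0xffffc000
step 16: eval (p < (4 + (thread // 2))) 0xffffc000
step 17: u <- thread                  0xfff00000
step 18: p <- (p + 3)                 0xfff00000
step 19: eval (p < (4 + (thread // 2))) 0xfff00000
step 20: u <- thread                  0xfc000000
step 21: p <- (p + 3)                 0xfc000000
step 22: eval (p < (4 + (thread // 2))) 0xfc000000
step 23: u <- u                       0xffffffff

Answer: 24 steps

u: 0,1,2,3,4,5,6,7,8,9,10,11,12,13,14,15,16,17,18,19,20,21,22,23,24,25,26,27,28,29,30,31
p: 4,4,7,7,7,7,7,7,10,10,10,10,10,10,13,13,13,13,13,13,16,16,16,16,16,16,19,19,19,19,19,19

steps = 24; useful = 558; efficiency = 558/768 = 93/128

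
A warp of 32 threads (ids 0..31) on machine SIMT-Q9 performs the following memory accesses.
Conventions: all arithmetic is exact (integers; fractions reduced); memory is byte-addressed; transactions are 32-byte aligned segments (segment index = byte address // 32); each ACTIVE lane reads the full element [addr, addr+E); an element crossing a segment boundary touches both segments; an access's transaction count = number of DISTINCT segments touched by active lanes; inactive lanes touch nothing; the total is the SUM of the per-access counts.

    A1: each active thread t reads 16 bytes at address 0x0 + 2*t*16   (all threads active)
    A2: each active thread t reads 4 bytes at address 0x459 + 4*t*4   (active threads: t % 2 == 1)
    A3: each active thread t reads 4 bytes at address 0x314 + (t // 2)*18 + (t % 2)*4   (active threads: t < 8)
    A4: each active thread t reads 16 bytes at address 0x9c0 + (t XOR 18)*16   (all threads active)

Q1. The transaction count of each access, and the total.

A1: 32 transactions
A2: 16 transactions
A3: 3 transactions
A4: 16 transactions

Answer: 32,16,3,16; total 67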